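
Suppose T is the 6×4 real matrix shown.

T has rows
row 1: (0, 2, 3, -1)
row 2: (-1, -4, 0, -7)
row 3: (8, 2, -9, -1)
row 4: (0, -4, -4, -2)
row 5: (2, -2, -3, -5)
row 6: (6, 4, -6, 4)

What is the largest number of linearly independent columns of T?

Row reduce to echelon form.
Swap R1 ↔ R2
R3 ← R3 + (8)·R1: [0, -30, -9, -57]
R5 ← R5 + (2)·R1: [0, -10, -3, -19]
R6 ← R6 + (6)·R1: [0, -20, -6, -38]
R3 ← R3 + (15)·R2: [0, 0, 36, -72]
R4 ← R4 + (2)·R2: [0, 0, 2, -4]
R5 ← R5 + (5)·R2: [0, 0, 12, -24]
R6 ← R6 + (10)·R2: [0, 0, 24, -48]
R4 ← R4 − (1/18)·R3: [0, 0, 0, 0]
R5 ← R5 − (1/3)·R3: [0, 0, 0, 0]
R6 ← R6 − (2/3)·R3: [0, 0, 0, 0]
Echelon form has 3 nonzero rows, so rank(T) = 3.
The rank gives the maximum number of linearly independent columns: 3.

3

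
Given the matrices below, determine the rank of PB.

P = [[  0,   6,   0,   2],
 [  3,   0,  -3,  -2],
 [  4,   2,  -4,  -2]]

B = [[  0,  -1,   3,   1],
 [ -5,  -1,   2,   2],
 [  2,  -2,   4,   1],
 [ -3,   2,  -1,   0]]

First compute PB:
[[-36,  -2,  10,  12],
 [  0,  -1,  -1,   0],
 [-12,  -2,   2,   4]]
Now row reduce the product.
R3 ← R3 − (1/3)·R1: [0, -4/3, -4/3, 0]
R3 ← R3 − (4/3)·R2: [0, 0, 0, 0]
2 nonzero rows, so rank(PB) = 2.

2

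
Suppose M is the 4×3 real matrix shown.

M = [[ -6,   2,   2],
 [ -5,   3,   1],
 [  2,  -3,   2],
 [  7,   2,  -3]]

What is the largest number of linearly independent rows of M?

Row reduce to echelon form.
R2 ← R2 − (5/6)·R1: [0, 4/3, -2/3]
R3 ← R3 + (1/3)·R1: [0, -7/3, 8/3]
R4 ← R4 + (7/6)·R1: [0, 13/3, -2/3]
R3 ← R3 + (7/4)·R2: [0, 0, 3/2]
R4 ← R4 − (13/4)·R2: [0, 0, 3/2]
R4 ← R4 − R3: [0, 0, 0]
Echelon form has 3 nonzero rows, so rank(M) = 3.
The rank gives the maximum number of linearly independent rows: 3.

3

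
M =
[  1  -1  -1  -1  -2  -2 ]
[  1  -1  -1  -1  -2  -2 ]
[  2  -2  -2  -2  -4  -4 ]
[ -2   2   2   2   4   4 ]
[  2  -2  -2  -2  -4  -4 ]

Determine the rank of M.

Row reduce to echelon form.
R2 ← R2 − R1: [0, 0, 0, 0, 0, 0]
R3 ← R3 − (2)·R1: [0, 0, 0, 0, 0, 0]
R4 ← R4 + (2)·R1: [0, 0, 0, 0, 0, 0]
R5 ← R5 − (2)·R1: [0, 0, 0, 0, 0, 0]
Echelon form has 1 nonzero row, so rank(M) = 1.

1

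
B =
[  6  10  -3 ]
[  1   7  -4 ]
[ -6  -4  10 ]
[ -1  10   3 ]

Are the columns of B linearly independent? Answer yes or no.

Row reduce B to echelon form.
R2 ← R2 − (1/6)·R1: [0, 16/3, -7/2]
R3 ← R3 + R1: [0, 6, 7]
R4 ← R4 + (1/6)·R1: [0, 35/3, 5/2]
R3 ← R3 − (9/8)·R2: [0, 0, 175/16]
R4 ← R4 − (35/16)·R2: [0, 0, 325/32]
R4 ← R4 − (13/14)·R3: [0, 0, 0]
3 pivots among 3 columns.
Every column is a pivot column, so the columns are linearly independent.

yes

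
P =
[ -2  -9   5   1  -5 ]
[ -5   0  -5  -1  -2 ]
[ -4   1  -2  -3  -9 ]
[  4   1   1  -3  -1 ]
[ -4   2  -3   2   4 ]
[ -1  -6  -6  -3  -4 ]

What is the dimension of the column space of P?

5

Row reduce to echelon form.
R2 ← R2 − (5/2)·R1: [0, 45/2, -35/2, -7/2, 21/2]
R3 ← R3 − (2)·R1: [0, 19, -12, -5, 1]
R4 ← R4 + (2)·R1: [0, -17, 11, -1, -11]
R5 ← R5 − (2)·R1: [0, 20, -13, 0, 14]
R6 ← R6 − (1/2)·R1: [0, -3/2, -17/2, -7/2, -3/2]
R3 ← R3 − (38/45)·R2: [0, 0, 25/9, -92/45, -118/15]
R4 ← R4 + (34/45)·R2: [0, 0, -20/9, -164/45, -46/15]
R5 ← R5 − (8/9)·R2: [0, 0, 23/9, 28/9, 14/3]
R6 ← R6 + (1/15)·R2: [0, 0, -29/3, -56/15, -4/5]
R4 ← R4 + (4/5)·R3: [0, 0, 0, -132/25, -234/25]
R5 ← R5 − (23/25)·R3: [0, 0, 0, 624/125, 1488/125]
R6 ← R6 + (87/25)·R3: [0, 0, 0, -1356/125, -3522/125]
R5 ← R5 + (52/55)·R4: [0, 0, 0, 0, 168/55]
R6 ← R6 − (113/55)·R4: [0, 0, 0, 0, -492/55]
R6 ← R6 + (41/14)·R5: [0, 0, 0, 0, 0]
Echelon form has 5 nonzero rows, so rank(P) = 5.
The column space has dimension equal to the rank: 5.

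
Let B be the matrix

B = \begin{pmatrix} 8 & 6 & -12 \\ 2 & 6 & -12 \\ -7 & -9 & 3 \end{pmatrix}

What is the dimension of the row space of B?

3

Row reduce to echelon form.
R2 ← R2 − (1/4)·R1: [0, 9/2, -9]
R3 ← R3 + (7/8)·R1: [0, -15/4, -15/2]
R3 ← R3 + (5/6)·R2: [0, 0, -15]
Echelon form has 3 nonzero rows, so rank(B) = 3.
The row space has dimension equal to the rank: 3.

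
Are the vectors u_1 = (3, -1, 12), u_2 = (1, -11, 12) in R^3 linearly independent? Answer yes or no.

Form the matrix with these vectors as rows and row reduce.
R2 ← R2 − (1/3)·R1: [0, -32/3, 8]
2 nonzero rows, so the 2 vectors span a space of dimension 2.
Since 2 = 2, the vectors are linearly independent.

yes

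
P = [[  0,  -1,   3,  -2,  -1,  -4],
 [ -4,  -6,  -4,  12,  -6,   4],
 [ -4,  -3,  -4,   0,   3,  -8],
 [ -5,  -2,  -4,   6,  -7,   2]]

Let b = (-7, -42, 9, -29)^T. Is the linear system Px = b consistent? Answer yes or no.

Row reduce the augmented matrix [P | b].
Swap R1 ↔ R2
R3 ← R3 − R1: [0, 3, 0, -12, 9, -12, 51]
R4 ← R4 − (5/4)·R1: [0, 11/2, 1, -9, 1/2, -3, 47/2]
R3 ← R3 + (3)·R2: [0, 0, 9, -18, 6, -24, 30]
R4 ← R4 + (11/2)·R2: [0, 0, 35/2, -20, -5, -25, -15]
R4 ← R4 − (35/18)·R3: [0, 0, 0, 15, -50/3, 65/3, -220/3]
The echelon form has 4 nonzero rows, and every pivot lies in the first 6 columns, so rank(P) = rank([P|b]) = 4.
The system is consistent.

yes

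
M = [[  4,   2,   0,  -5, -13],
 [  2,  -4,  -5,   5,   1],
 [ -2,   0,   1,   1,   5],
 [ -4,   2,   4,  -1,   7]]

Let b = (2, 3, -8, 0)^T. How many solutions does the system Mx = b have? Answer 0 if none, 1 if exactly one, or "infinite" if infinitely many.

Row reduce the augmented matrix [M | b].
R2 ← R2 − (1/2)·R1: [0, -5, -5, 15/2, 15/2, 2]
R3 ← R3 + (1/2)·R1: [0, 1, 1, -3/2, -3/2, -7]
R4 ← R4 + R1: [0, 4, 4, -6, -6, 2]
R3 ← R3 + (1/5)·R2: [0, 0, 0, 0, 0, -33/5]
R4 ← R4 + (4/5)·R2: [0, 0, 0, 0, 0, 18/5]
R4 ← R4 + (6/11)·R3: [0, 0, 0, 0, 0, 0]
The echelon form has 3 nonzero rows; the last pivot sits in the augmented column, so rank(M) = 2 but rank([M|b]) = 3.
Since the ranks differ, the system is inconsistent.
It has no solutions.

0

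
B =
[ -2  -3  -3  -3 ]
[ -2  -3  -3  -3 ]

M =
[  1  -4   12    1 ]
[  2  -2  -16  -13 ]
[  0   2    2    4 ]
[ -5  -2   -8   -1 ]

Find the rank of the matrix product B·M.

1

First compute BM:
[[  7,  14,  42,  28],
 [  7,  14,  42,  28]]
Now row reduce the product.
R2 ← R2 − R1: [0, 0, 0, 0]
1 nonzero row, so rank(BM) = 1.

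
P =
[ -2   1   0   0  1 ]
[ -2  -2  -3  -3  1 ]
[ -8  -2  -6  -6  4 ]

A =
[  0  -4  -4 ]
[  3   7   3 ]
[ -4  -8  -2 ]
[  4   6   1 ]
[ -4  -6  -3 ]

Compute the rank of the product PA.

First compute PA:
[[ -1,   9,   8],
 [-10,  -6,   2],
 [-22,   6,  20]]
Now row reduce the product.
R2 ← R2 − (10)·R1: [0, -96, -78]
R3 ← R3 − (22)·R1: [0, -192, -156]
R3 ← R3 − (2)·R2: [0, 0, 0]
2 nonzero rows, so rank(PA) = 2.

2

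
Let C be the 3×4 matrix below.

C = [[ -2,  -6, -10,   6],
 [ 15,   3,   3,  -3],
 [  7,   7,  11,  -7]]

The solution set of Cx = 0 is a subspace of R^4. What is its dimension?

Row reduce to echelon form.
R2 ← R2 + (15/2)·R1: [0, -42, -72, 42]
R3 ← R3 + (7/2)·R1: [0, -14, -24, 14]
R3 ← R3 − (1/3)·R2: [0, 0, 0, 0]
2 nonzero rows, so rank(C) = 2.
C has 4 columns; by rank–nullity, nullity = 4 − 2 = 2.

2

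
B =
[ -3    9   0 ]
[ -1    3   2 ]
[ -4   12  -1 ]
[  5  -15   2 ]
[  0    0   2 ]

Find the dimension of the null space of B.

Row reduce to echelon form.
R2 ← R2 − (1/3)·R1: [0, 0, 2]
R3 ← R3 − (4/3)·R1: [0, 0, -1]
R4 ← R4 + (5/3)·R1: [0, 0, 2]
R3 ← R3 + (1/2)·R2: [0, 0, 0]
R4 ← R4 − R2: [0, 0, 0]
R5 ← R5 − R2: [0, 0, 0]
2 nonzero rows, so rank(B) = 2.
B has 3 columns; by rank–nullity, nullity = 3 − 2 = 1.

1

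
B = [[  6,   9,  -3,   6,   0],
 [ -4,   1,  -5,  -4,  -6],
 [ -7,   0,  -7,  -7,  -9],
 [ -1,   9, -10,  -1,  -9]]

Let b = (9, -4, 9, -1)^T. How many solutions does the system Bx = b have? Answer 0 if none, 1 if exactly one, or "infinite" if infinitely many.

Row reduce the augmented matrix [B | b].
R2 ← R2 + (2/3)·R1: [0, 7, -7, 0, -6, 2]
R3 ← R3 + (7/6)·R1: [0, 21/2, -21/2, 0, -9, 39/2]
R4 ← R4 + (1/6)·R1: [0, 21/2, -21/2, 0, -9, 1/2]
R3 ← R3 − (3/2)·R2: [0, 0, 0, 0, 0, 33/2]
R4 ← R4 − (3/2)·R2: [0, 0, 0, 0, 0, -5/2]
R4 ← R4 + (5/33)·R3: [0, 0, 0, 0, 0, 0]
The echelon form has 3 nonzero rows; the last pivot sits in the augmented column, so rank(B) = 2 but rank([B|b]) = 3.
Since the ranks differ, the system is inconsistent.
It has no solutions.

0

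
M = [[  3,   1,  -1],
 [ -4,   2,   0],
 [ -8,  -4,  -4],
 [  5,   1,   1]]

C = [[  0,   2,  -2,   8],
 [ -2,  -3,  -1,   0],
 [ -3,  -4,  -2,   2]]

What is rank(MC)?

2

First compute MC:
[[  1,   7,  -5,  22],
 [ -4, -14,   6, -32],
 [ 20,  12,  28, -72],
 [ -5,   3, -13,  42]]
Now row reduce the product.
R2 ← R2 + (4)·R1: [0, 14, -14, 56]
R3 ← R3 − (20)·R1: [0, -128, 128, -512]
R4 ← R4 + (5)·R1: [0, 38, -38, 152]
R3 ← R3 + (64/7)·R2: [0, 0, 0, 0]
R4 ← R4 − (19/7)·R2: [0, 0, 0, 0]
2 nonzero rows, so rank(MC) = 2.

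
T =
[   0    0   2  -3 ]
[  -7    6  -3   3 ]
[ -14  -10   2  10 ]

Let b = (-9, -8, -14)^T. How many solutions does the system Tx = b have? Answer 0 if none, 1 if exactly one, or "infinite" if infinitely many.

Row reduce the augmented matrix [T | b].
Swap R1 ↔ R2
R3 ← R3 − (2)·R1: [0, -22, 8, 4, 2]
Swap R2 ↔ R3
The echelon form has 3 nonzero rows, and every pivot lies in the first 4 columns, so rank(T) = rank([T|b]) = 3.
The system is consistent.
rank = 3 < 4 unknowns, so there are infinitely many solutions.

infinite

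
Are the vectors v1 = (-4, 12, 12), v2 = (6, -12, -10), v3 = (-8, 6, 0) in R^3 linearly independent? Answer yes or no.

no

Form the matrix with these vectors as rows and row reduce.
R2 ← R2 + (3/2)·R1: [0, 6, 8]
R3 ← R3 − (2)·R1: [0, -18, -24]
R3 ← R3 + (3)·R2: [0, 0, 0]
2 nonzero rows, so the 3 vectors span a space of dimension 2.
Since 2 < 3, the vectors are linearly dependent.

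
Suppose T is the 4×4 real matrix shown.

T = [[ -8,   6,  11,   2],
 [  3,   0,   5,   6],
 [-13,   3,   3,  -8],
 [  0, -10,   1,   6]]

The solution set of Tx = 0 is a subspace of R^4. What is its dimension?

Row reduce to echelon form.
R2 ← R2 + (3/8)·R1: [0, 9/4, 73/8, 27/4]
R3 ← R3 − (13/8)·R1: [0, -27/4, -119/8, -45/4]
R3 ← R3 + (3)·R2: [0, 0, 25/2, 9]
R4 ← R4 + (40/9)·R2: [0, 0, 374/9, 36]
R4 ← R4 − (748/225)·R3: [0, 0, 0, 152/25]
4 nonzero rows, so rank(T) = 4.
T has 4 columns; by rank–nullity, nullity = 4 − 4 = 0.

0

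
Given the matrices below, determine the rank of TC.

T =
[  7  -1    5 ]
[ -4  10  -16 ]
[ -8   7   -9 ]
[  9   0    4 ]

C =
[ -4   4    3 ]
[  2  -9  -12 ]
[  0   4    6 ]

First compute TC:
[[-30,  57,  63],
 [ 36, -170, -228],
 [ 46, -131, -162],
 [-36,  52,  51]]
Now row reduce the product.
R2 ← R2 + (6/5)·R1: [0, -508/5, -762/5]
R3 ← R3 + (23/15)·R1: [0, -218/5, -327/5]
R4 ← R4 − (6/5)·R1: [0, -82/5, -123/5]
R3 ← R3 − (109/254)·R2: [0, 0, 0]
R4 ← R4 − (41/254)·R2: [0, 0, 0]
2 nonzero rows, so rank(TC) = 2.

2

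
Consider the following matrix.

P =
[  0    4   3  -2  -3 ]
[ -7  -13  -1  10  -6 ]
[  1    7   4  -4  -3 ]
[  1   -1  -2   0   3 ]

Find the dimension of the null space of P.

3

Row reduce to echelon form.
Swap R1 ↔ R2
R3 ← R3 + (1/7)·R1: [0, 36/7, 27/7, -18/7, -27/7]
R4 ← R4 + (1/7)·R1: [0, -20/7, -15/7, 10/7, 15/7]
R3 ← R3 − (9/7)·R2: [0, 0, 0, 0, 0]
R4 ← R4 + (5/7)·R2: [0, 0, 0, 0, 0]
2 nonzero rows, so rank(P) = 2.
P has 5 columns; by rank–nullity, nullity = 5 − 2 = 3.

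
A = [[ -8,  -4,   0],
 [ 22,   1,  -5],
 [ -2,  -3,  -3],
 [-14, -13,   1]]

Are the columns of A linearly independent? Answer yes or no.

yes

Row reduce A to echelon form.
R2 ← R2 + (11/4)·R1: [0, -10, -5]
R3 ← R3 − (1/4)·R1: [0, -2, -3]
R4 ← R4 − (7/4)·R1: [0, -6, 1]
R3 ← R3 − (1/5)·R2: [0, 0, -2]
R4 ← R4 − (3/5)·R2: [0, 0, 4]
R4 ← R4 + (2)·R3: [0, 0, 0]
3 pivots among 3 columns.
Every column is a pivot column, so the columns are linearly independent.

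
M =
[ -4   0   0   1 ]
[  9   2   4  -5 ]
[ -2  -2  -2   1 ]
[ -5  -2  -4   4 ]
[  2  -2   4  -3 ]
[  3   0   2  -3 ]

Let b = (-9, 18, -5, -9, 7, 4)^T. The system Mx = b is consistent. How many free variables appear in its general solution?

0

Row reduce the augmented matrix [M | b].
R2 ← R2 + (9/4)·R1: [0, 2, 4, -11/4, -9/4]
R3 ← R3 − (1/2)·R1: [0, -2, -2, 1/2, -1/2]
R4 ← R4 − (5/4)·R1: [0, -2, -4, 11/4, 9/4]
R5 ← R5 + (1/2)·R1: [0, -2, 4, -5/2, 5/2]
R6 ← R6 + (3/4)·R1: [0, 0, 2, -9/4, -11/4]
R3 ← R3 + R2: [0, 0, 2, -9/4, -11/4]
R4 ← R4 + R2: [0, 0, 0, 0, 0]
R5 ← R5 + R2: [0, 0, 8, -21/4, 1/4]
R5 ← R5 − (4)·R3: [0, 0, 0, 15/4, 45/4]
R6 ← R6 − R3: [0, 0, 0, 0, 0]
Swap R4 ↔ R5
The echelon form has 4 nonzero rows, and every pivot lies in the first 4 columns, so rank(M) = rank([M|b]) = 4.
The system is consistent.
Free variables = (unknowns) − (rank) = 4 − 4 = 0.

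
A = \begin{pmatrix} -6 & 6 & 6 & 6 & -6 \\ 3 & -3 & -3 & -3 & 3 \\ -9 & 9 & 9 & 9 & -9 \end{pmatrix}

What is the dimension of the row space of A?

Row reduce to echelon form.
R2 ← R2 + (1/2)·R1: [0, 0, 0, 0, 0]
R3 ← R3 − (3/2)·R1: [0, 0, 0, 0, 0]
Echelon form has 1 nonzero row, so rank(A) = 1.
The row space has dimension equal to the rank: 1.

1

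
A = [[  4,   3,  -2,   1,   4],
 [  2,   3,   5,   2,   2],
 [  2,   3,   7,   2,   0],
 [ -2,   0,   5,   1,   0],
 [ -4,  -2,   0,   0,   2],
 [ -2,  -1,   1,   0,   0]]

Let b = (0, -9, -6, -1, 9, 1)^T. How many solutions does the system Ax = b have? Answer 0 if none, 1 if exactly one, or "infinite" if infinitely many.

Row reduce the augmented matrix [A | b].
R2 ← R2 − (1/2)·R1: [0, 3/2, 6, 3/2, 0, -9]
R3 ← R3 − (1/2)·R1: [0, 3/2, 8, 3/2, -2, -6]
R4 ← R4 + (1/2)·R1: [0, 3/2, 4, 3/2, 2, -1]
R5 ← R5 + R1: [0, 1, -2, 1, 6, 9]
R6 ← R6 + (1/2)·R1: [0, 1/2, 0, 1/2, 2, 1]
R3 ← R3 − R2: [0, 0, 2, 0, -2, 3]
R4 ← R4 − R2: [0, 0, -2, 0, 2, 8]
R5 ← R5 − (2/3)·R2: [0, 0, -6, 0, 6, 15]
R6 ← R6 − (1/3)·R2: [0, 0, -2, 0, 2, 4]
R4 ← R4 + R3: [0, 0, 0, 0, 0, 11]
R5 ← R5 + (3)·R3: [0, 0, 0, 0, 0, 24]
R6 ← R6 + R3: [0, 0, 0, 0, 0, 7]
R5 ← R5 − (24/11)·R4: [0, 0, 0, 0, 0, 0]
R6 ← R6 − (7/11)·R4: [0, 0, 0, 0, 0, 0]
The echelon form has 4 nonzero rows; the last pivot sits in the augmented column, so rank(A) = 3 but rank([A|b]) = 4.
Since the ranks differ, the system is inconsistent.
It has no solutions.

0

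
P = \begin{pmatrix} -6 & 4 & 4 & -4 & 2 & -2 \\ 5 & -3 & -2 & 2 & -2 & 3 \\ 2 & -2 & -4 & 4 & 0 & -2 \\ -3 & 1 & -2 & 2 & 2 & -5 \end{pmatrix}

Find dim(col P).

Row reduce to echelon form.
R2 ← R2 + (5/6)·R1: [0, 1/3, 4/3, -4/3, -1/3, 4/3]
R3 ← R3 + (1/3)·R1: [0, -2/3, -8/3, 8/3, 2/3, -8/3]
R4 ← R4 − (1/2)·R1: [0, -1, -4, 4, 1, -4]
R3 ← R3 + (2)·R2: [0, 0, 0, 0, 0, 0]
R4 ← R4 + (3)·R2: [0, 0, 0, 0, 0, 0]
Echelon form has 2 nonzero rows, so rank(P) = 2.
The column space has dimension equal to the rank: 2.

2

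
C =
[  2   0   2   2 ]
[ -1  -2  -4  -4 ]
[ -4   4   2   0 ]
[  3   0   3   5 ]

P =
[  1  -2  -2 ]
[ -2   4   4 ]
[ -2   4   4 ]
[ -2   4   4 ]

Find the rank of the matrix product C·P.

First compute CP:
[[ -6,  12,  12],
 [ 19, -38, -38],
 [-16,  32,  32],
 [-13,  26,  26]]
Now row reduce the product.
R2 ← R2 + (19/6)·R1: [0, 0, 0]
R3 ← R3 − (8/3)·R1: [0, 0, 0]
R4 ← R4 − (13/6)·R1: [0, 0, 0]
1 nonzero row, so rank(CP) = 1.

1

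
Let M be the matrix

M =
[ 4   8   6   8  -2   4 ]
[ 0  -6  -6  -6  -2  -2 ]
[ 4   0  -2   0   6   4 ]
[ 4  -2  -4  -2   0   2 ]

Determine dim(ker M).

3

Row reduce to echelon form.
R3 ← R3 − R1: [0, -8, -8, -8, 8, 0]
R4 ← R4 − R1: [0, -10, -10, -10, 2, -2]
R3 ← R3 − (4/3)·R2: [0, 0, 0, 0, 32/3, 8/3]
R4 ← R4 − (5/3)·R2: [0, 0, 0, 0, 16/3, 4/3]
R4 ← R4 − (1/2)·R3: [0, 0, 0, 0, 0, 0]
3 nonzero rows, so rank(M) = 3.
M has 6 columns; by rank–nullity, nullity = 6 − 3 = 3.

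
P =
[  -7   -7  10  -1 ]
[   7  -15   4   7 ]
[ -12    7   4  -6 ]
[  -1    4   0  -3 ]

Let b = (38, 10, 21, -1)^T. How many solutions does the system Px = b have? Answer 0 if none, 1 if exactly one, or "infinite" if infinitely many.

infinite

Row reduce the augmented matrix [P | b].
R2 ← R2 + R1: [0, -22, 14, 6, 48]
R3 ← R3 − (12/7)·R1: [0, 19, -92/7, -30/7, -309/7]
R4 ← R4 − (1/7)·R1: [0, 5, -10/7, -20/7, -45/7]
R3 ← R3 + (19/22)·R2: [0, 0, -81/77, 69/77, -207/77]
R4 ← R4 + (5/22)·R2: [0, 0, 135/77, -115/77, 345/77]
R4 ← R4 + (5/3)·R3: [0, 0, 0, 0, 0]
The echelon form has 3 nonzero rows, and every pivot lies in the first 4 columns, so rank(P) = rank([P|b]) = 3.
The system is consistent.
rank = 3 < 4 unknowns, so there are infinitely many solutions.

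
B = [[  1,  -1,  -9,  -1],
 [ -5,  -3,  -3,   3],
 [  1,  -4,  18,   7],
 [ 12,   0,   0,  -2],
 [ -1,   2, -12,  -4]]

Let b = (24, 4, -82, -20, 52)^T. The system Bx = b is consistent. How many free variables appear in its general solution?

1

Row reduce the augmented matrix [B | b].
R2 ← R2 + (5)·R1: [0, -8, -48, -2, 124]
R3 ← R3 − R1: [0, -3, 27, 8, -106]
R4 ← R4 − (12)·R1: [0, 12, 108, 10, -308]
R5 ← R5 + R1: [0, 1, -21, -5, 76]
R3 ← R3 − (3/8)·R2: [0, 0, 45, 35/4, -305/2]
R4 ← R4 + (3/2)·R2: [0, 0, 36, 7, -122]
R5 ← R5 + (1/8)·R2: [0, 0, -27, -21/4, 183/2]
R4 ← R4 − (4/5)·R3: [0, 0, 0, 0, 0]
R5 ← R5 + (3/5)·R3: [0, 0, 0, 0, 0]
The echelon form has 3 nonzero rows, and every pivot lies in the first 4 columns, so rank(B) = rank([B|b]) = 3.
The system is consistent.
Free variables = (unknowns) − (rank) = 4 − 3 = 1.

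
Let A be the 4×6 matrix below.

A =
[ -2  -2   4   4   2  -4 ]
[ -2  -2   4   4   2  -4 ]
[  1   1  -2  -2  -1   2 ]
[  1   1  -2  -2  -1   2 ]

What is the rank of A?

Row reduce to echelon form.
R2 ← R2 − R1: [0, 0, 0, 0, 0, 0]
R3 ← R3 + (1/2)·R1: [0, 0, 0, 0, 0, 0]
R4 ← R4 + (1/2)·R1: [0, 0, 0, 0, 0, 0]
Echelon form has 1 nonzero row, so rank(A) = 1.

1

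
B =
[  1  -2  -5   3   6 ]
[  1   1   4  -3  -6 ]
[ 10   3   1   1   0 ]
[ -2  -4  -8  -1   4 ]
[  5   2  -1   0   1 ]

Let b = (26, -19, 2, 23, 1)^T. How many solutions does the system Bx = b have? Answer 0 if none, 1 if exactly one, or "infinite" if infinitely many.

Row reduce the augmented matrix [B | b].
R2 ← R2 − R1: [0, 3, 9, -6, -12, -45]
R3 ← R3 − (10)·R1: [0, 23, 51, -29, -60, -258]
R4 ← R4 + (2)·R1: [0, -8, -18, 5, 16, 75]
R5 ← R5 − (5)·R1: [0, 12, 24, -15, -29, -129]
R3 ← R3 − (23/3)·R2: [0, 0, -18, 17, 32, 87]
R4 ← R4 + (8/3)·R2: [0, 0, 6, -11, -16, -45]
R5 ← R5 − (4)·R2: [0, 0, -12, 9, 19, 51]
R4 ← R4 + (1/3)·R3: [0, 0, 0, -16/3, -16/3, -16]
R5 ← R5 − (2/3)·R3: [0, 0, 0, -7/3, -7/3, -7]
R5 ← R5 − (7/16)·R4: [0, 0, 0, 0, 0, 0]
The echelon form has 4 nonzero rows, and every pivot lies in the first 5 columns, so rank(B) = rank([B|b]) = 4.
The system is consistent.
rank = 4 < 5 unknowns, so there are infinitely many solutions.

infinite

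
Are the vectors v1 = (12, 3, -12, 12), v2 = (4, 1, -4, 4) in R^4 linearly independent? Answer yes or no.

Form the matrix with these vectors as rows and row reduce.
R2 ← R2 − (1/3)·R1: [0, 0, 0, 0]
1 nonzero row, so the 2 vectors span a space of dimension 1.
Since 1 < 2, the vectors are linearly dependent.

no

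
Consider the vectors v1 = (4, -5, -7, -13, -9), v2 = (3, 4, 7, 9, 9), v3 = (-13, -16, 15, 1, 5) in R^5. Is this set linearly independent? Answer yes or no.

Form the matrix with these vectors as rows and row reduce.
R2 ← R2 − (3/4)·R1: [0, 31/4, 49/4, 75/4, 63/4]
R3 ← R3 + (13/4)·R1: [0, -129/4, -31/4, -165/4, -97/4]
R3 ← R3 + (129/31)·R2: [0, 0, 1340/31, 1140/31, 1280/31]
3 nonzero rows, so the 3 vectors span a space of dimension 3.
Since 3 = 3, the vectors are linearly independent.

yes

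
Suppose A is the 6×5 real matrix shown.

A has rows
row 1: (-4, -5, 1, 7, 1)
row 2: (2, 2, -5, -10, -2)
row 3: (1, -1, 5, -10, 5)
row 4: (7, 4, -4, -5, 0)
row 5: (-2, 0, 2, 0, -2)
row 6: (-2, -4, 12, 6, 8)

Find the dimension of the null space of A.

Row reduce to echelon form.
R2 ← R2 + (1/2)·R1: [0, -1/2, -9/2, -13/2, -3/2]
R3 ← R3 + (1/4)·R1: [0, -9/4, 21/4, -33/4, 21/4]
R4 ← R4 + (7/4)·R1: [0, -19/4, -9/4, 29/4, 7/4]
R5 ← R5 − (1/2)·R1: [0, 5/2, 3/2, -7/2, -5/2]
R6 ← R6 − (1/2)·R1: [0, -3/2, 23/2, 5/2, 15/2]
R3 ← R3 − (9/2)·R2: [0, 0, 51/2, 21, 12]
R4 ← R4 − (19/2)·R2: [0, 0, 81/2, 69, 16]
R5 ← R5 + (5)·R2: [0, 0, -21, -36, -10]
R6 ← R6 − (3)·R2: [0, 0, 25, 22, 12]
R4 ← R4 − (27/17)·R3: [0, 0, 0, 606/17, -52/17]
R5 ← R5 + (14/17)·R3: [0, 0, 0, -318/17, -2/17]
R6 ← R6 − (50/51)·R3: [0, 0, 0, 24/17, 4/17]
R5 ← R5 + (53/101)·R4: [0, 0, 0, 0, -174/101]
R6 ← R6 − (4/101)·R4: [0, 0, 0, 0, 36/101]
R6 ← R6 + (6/29)·R5: [0, 0, 0, 0, 0]
5 nonzero rows, so rank(A) = 5.
A has 5 columns; by rank–nullity, nullity = 5 − 5 = 0.

0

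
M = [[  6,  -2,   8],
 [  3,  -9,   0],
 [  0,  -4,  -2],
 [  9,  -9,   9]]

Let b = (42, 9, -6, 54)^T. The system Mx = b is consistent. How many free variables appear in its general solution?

Row reduce the augmented matrix [M | b].
R2 ← R2 − (1/2)·R1: [0, -8, -4, -12]
R4 ← R4 − (3/2)·R1: [0, -6, -3, -9]
R3 ← R3 − (1/2)·R2: [0, 0, 0, 0]
R4 ← R4 − (3/4)·R2: [0, 0, 0, 0]
The echelon form has 2 nonzero rows, and every pivot lies in the first 3 columns, so rank(M) = rank([M|b]) = 2.
The system is consistent.
Free variables = (unknowns) − (rank) = 3 − 2 = 1.

1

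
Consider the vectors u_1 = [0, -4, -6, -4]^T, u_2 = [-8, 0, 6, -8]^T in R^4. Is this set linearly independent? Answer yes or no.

Form the matrix with these vectors as rows and row reduce.
Swap R1 ↔ R2
2 nonzero rows, so the 2 vectors span a space of dimension 2.
Since 2 = 2, the vectors are linearly independent.

yes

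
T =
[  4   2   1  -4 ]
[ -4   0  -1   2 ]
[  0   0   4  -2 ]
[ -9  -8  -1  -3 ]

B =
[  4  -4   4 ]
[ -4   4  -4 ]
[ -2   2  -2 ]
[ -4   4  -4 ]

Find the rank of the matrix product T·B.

1

First compute TB:
[[ 22, -22,  22],
 [-22,  22, -22],
 [  0,   0,   0],
 [ 10, -10,  10]]
Now row reduce the product.
R2 ← R2 + R1: [0, 0, 0]
R4 ← R4 − (5/11)·R1: [0, 0, 0]
1 nonzero row, so rank(TB) = 1.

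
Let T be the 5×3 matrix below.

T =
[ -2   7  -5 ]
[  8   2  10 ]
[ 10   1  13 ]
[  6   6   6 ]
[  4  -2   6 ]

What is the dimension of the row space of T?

2

Row reduce to echelon form.
R2 ← R2 + (4)·R1: [0, 30, -10]
R3 ← R3 + (5)·R1: [0, 36, -12]
R4 ← R4 + (3)·R1: [0, 27, -9]
R5 ← R5 + (2)·R1: [0, 12, -4]
R3 ← R3 − (6/5)·R2: [0, 0, 0]
R4 ← R4 − (9/10)·R2: [0, 0, 0]
R5 ← R5 − (2/5)·R2: [0, 0, 0]
Echelon form has 2 nonzero rows, so rank(T) = 2.
The row space has dimension equal to the rank: 2.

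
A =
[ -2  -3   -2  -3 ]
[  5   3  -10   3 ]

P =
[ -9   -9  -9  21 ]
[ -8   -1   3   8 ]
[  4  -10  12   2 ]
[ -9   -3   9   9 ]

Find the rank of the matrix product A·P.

2

First compute AP:
[[ 61,  50, -42, -97],
 [-136,  43, -129, 136]]
Now row reduce the product.
R2 ← R2 + (136/61)·R1: [0, 9423/61, -13581/61, -4896/61]
2 nonzero rows, so rank(AP) = 2.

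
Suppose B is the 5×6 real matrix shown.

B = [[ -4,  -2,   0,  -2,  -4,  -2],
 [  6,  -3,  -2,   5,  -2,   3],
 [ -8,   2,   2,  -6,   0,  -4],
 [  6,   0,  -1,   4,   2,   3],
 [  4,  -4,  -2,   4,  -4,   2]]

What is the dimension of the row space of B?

2

Row reduce to echelon form.
R2 ← R2 + (3/2)·R1: [0, -6, -2, 2, -8, 0]
R3 ← R3 − (2)·R1: [0, 6, 2, -2, 8, 0]
R4 ← R4 + (3/2)·R1: [0, -3, -1, 1, -4, 0]
R5 ← R5 + R1: [0, -6, -2, 2, -8, 0]
R3 ← R3 + R2: [0, 0, 0, 0, 0, 0]
R4 ← R4 − (1/2)·R2: [0, 0, 0, 0, 0, 0]
R5 ← R5 − R2: [0, 0, 0, 0, 0, 0]
Echelon form has 2 nonzero rows, so rank(B) = 2.
The row space has dimension equal to the rank: 2.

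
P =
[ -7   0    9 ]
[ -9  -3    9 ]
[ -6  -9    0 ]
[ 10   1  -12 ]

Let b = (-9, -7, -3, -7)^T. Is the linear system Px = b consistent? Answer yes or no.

Row reduce the augmented matrix [P | b].
R2 ← R2 − (9/7)·R1: [0, -3, -18/7, 32/7]
R3 ← R3 − (6/7)·R1: [0, -9, -54/7, 33/7]
R4 ← R4 + (10/7)·R1: [0, 1, 6/7, -139/7]
R3 ← R3 − (3)·R2: [0, 0, 0, -9]
R4 ← R4 + (1/3)·R2: [0, 0, 0, -55/3]
R4 ← R4 − (55/27)·R3: [0, 0, 0, 0]
The echelon form has 3 nonzero rows; the last pivot sits in the augmented column, so rank(P) = 2 but rank([P|b]) = 3.
Since the ranks differ, the system is inconsistent.

no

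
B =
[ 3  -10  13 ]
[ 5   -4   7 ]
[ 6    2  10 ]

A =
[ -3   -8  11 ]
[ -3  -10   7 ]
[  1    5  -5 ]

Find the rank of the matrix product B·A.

3

First compute BA:
[[ 34, 141, -102],
 [  4,  35,  -8],
 [-14, -18,  30]]
Now row reduce the product.
R2 ← R2 − (2/17)·R1: [0, 313/17, 4]
R3 ← R3 + (7/17)·R1: [0, 681/17, -12]
R3 ← R3 − (681/313)·R2: [0, 0, -6480/313]
3 nonzero rows, so rank(BA) = 3.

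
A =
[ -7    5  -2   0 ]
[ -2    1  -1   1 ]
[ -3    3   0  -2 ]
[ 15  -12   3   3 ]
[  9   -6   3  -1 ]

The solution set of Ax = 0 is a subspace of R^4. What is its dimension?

Row reduce to echelon form.
R2 ← R2 − (2/7)·R1: [0, -3/7, -3/7, 1]
R3 ← R3 − (3/7)·R1: [0, 6/7, 6/7, -2]
R4 ← R4 + (15/7)·R1: [0, -9/7, -9/7, 3]
R5 ← R5 + (9/7)·R1: [0, 3/7, 3/7, -1]
R3 ← R3 + (2)·R2: [0, 0, 0, 0]
R4 ← R4 − (3)·R2: [0, 0, 0, 0]
R5 ← R5 + R2: [0, 0, 0, 0]
2 nonzero rows, so rank(A) = 2.
A has 4 columns; by rank–nullity, nullity = 4 − 2 = 2.

2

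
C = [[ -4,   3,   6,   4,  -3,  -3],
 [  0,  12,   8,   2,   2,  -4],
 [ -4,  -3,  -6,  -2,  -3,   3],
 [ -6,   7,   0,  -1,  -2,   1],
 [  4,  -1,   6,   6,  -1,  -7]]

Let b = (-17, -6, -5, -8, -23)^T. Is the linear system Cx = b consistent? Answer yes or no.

Row reduce the augmented matrix [C | b].
R3 ← R3 − R1: [0, -6, -12, -6, 0, 6, 12]
R4 ← R4 − (3/2)·R1: [0, 5/2, -9, -7, 5/2, 11/2, 35/2]
R5 ← R5 + R1: [0, 2, 12, 10, -4, -10, -40]
R3 ← R3 + (1/2)·R2: [0, 0, -8, -5, 1, 4, 9]
R4 ← R4 − (5/24)·R2: [0, 0, -32/3, -89/12, 25/12, 19/3, 75/4]
R5 ← R5 − (1/6)·R2: [0, 0, 32/3, 29/3, -13/3, -28/3, -39]
R4 ← R4 − (4/3)·R3: [0, 0, 0, -3/4, 3/4, 1, 27/4]
R5 ← R5 + (4/3)·R3: [0, 0, 0, 3, -3, -4, -27]
R5 ← R5 + (4)·R4: [0, 0, 0, 0, 0, 0, 0]
The echelon form has 4 nonzero rows, and every pivot lies in the first 6 columns, so rank(C) = rank([C|b]) = 4.
The system is consistent.

yes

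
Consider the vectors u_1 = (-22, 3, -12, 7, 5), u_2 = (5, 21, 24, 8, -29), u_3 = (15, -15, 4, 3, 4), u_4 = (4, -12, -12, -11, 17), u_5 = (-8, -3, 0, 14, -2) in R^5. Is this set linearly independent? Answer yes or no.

Form the matrix with these vectors as rows and row reduce.
R2 ← R2 + (5/22)·R1: [0, 477/22, 234/11, 211/22, -613/22]
R3 ← R3 + (15/22)·R1: [0, -285/22, -46/11, 171/22, 163/22]
R4 ← R4 + (2/11)·R1: [0, -126/11, -156/11, -107/11, 197/11]
R5 ← R5 − (4/11)·R1: [0, -45/11, 48/11, 126/11, -42/11]
R3 ← R3 + (95/159)·R2: [0, 0, 452/53, 2147/159, -1469/159]
R4 ← R4 + (28/53)·R2: [0, 0, -156/53, -247/53, 169/53]
R5 ← R5 + (10/53)·R2: [0, 0, 444/53, 703/53, -481/53]
R4 ← R4 + (39/113)·R3: [0, 0, 0, 0, 0]
R5 ← R5 − (111/113)·R3: [0, 0, 0, 0, 0]
3 nonzero rows, so the 5 vectors span a space of dimension 3.
Since 3 < 5, the vectors are linearly dependent.

no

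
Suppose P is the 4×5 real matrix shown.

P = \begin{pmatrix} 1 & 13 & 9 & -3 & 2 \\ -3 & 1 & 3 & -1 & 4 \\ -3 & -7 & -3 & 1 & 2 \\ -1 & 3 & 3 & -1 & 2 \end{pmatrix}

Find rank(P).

Row reduce to echelon form.
R2 ← R2 + (3)·R1: [0, 40, 30, -10, 10]
R3 ← R3 + (3)·R1: [0, 32, 24, -8, 8]
R4 ← R4 + R1: [0, 16, 12, -4, 4]
R3 ← R3 − (4/5)·R2: [0, 0, 0, 0, 0]
R4 ← R4 − (2/5)·R2: [0, 0, 0, 0, 0]
Echelon form has 2 nonzero rows, so rank(P) = 2.

2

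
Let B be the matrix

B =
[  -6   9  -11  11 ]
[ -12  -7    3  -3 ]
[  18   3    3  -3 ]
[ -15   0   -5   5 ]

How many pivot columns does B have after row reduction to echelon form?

2

Row reduce to echelon form.
R2 ← R2 − (2)·R1: [0, -25, 25, -25]
R3 ← R3 + (3)·R1: [0, 30, -30, 30]
R4 ← R4 − (5/2)·R1: [0, -45/2, 45/2, -45/2]
R3 ← R3 + (6/5)·R2: [0, 0, 0, 0]
R4 ← R4 − (9/10)·R2: [0, 0, 0, 0]
Echelon form has 2 nonzero rows, so rank(B) = 2.
Each nonzero row contributes one pivot column: 2 pivot columns.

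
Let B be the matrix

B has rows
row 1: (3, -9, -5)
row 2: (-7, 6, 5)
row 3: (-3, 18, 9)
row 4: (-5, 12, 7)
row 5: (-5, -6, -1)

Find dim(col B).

2

Row reduce to echelon form.
R2 ← R2 + (7/3)·R1: [0, -15, -20/3]
R3 ← R3 + R1: [0, 9, 4]
R4 ← R4 + (5/3)·R1: [0, -3, -4/3]
R5 ← R5 + (5/3)·R1: [0, -21, -28/3]
R3 ← R3 + (3/5)·R2: [0, 0, 0]
R4 ← R4 − (1/5)·R2: [0, 0, 0]
R5 ← R5 − (7/5)·R2: [0, 0, 0]
Echelon form has 2 nonzero rows, so rank(B) = 2.
The column space has dimension equal to the rank: 2.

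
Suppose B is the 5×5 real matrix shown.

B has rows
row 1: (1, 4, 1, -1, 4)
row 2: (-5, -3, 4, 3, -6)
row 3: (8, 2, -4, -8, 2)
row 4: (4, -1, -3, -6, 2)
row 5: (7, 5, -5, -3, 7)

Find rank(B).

4

Row reduce to echelon form.
R2 ← R2 + (5)·R1: [0, 17, 9, -2, 14]
R3 ← R3 − (8)·R1: [0, -30, -12, 0, -30]
R4 ← R4 − (4)·R1: [0, -17, -7, -2, -14]
R5 ← R5 − (7)·R1: [0, -23, -12, 4, -21]
R3 ← R3 + (30/17)·R2: [0, 0, 66/17, -60/17, -90/17]
R4 ← R4 + R2: [0, 0, 2, -4, 0]
R5 ← R5 + (23/17)·R2: [0, 0, 3/17, 22/17, -35/17]
R4 ← R4 − (17/33)·R3: [0, 0, 0, -24/11, 30/11]
R5 ← R5 − (1/22)·R3: [0, 0, 0, 16/11, -20/11]
R5 ← R5 + (2/3)·R4: [0, 0, 0, 0, 0]
Echelon form has 4 nonzero rows, so rank(B) = 4.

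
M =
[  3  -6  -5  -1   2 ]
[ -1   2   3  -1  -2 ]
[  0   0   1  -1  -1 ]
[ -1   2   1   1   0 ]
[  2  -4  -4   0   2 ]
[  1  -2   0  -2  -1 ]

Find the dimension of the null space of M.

3

Row reduce to echelon form.
R2 ← R2 + (1/3)·R1: [0, 0, 4/3, -4/3, -4/3]
R4 ← R4 + (1/3)·R1: [0, 0, -2/3, 2/3, 2/3]
R5 ← R5 − (2/3)·R1: [0, 0, -2/3, 2/3, 2/3]
R6 ← R6 − (1/3)·R1: [0, 0, 5/3, -5/3, -5/3]
R3 ← R3 − (3/4)·R2: [0, 0, 0, 0, 0]
R4 ← R4 + (1/2)·R2: [0, 0, 0, 0, 0]
R5 ← R5 + (1/2)·R2: [0, 0, 0, 0, 0]
R6 ← R6 − (5/4)·R2: [0, 0, 0, 0, 0]
2 nonzero rows, so rank(M) = 2.
M has 5 columns; by rank–nullity, nullity = 5 − 2 = 3.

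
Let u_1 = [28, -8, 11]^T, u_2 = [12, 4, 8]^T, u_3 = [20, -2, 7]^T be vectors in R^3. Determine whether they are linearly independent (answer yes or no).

yes

Form the matrix with these vectors as rows and row reduce.
R2 ← R2 − (3/7)·R1: [0, 52/7, 23/7]
R3 ← R3 − (5/7)·R1: [0, 26/7, -6/7]
R3 ← R3 − (1/2)·R2: [0, 0, -5/2]
3 nonzero rows, so the 3 vectors span a space of dimension 3.
Since 3 = 3, the vectors are linearly independent.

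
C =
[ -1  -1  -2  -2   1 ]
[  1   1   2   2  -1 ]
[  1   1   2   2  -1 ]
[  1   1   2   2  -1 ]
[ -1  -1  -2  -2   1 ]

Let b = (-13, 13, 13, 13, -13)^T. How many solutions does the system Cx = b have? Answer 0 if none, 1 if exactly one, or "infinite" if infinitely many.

infinite

Row reduce the augmented matrix [C | b].
R2 ← R2 + R1: [0, 0, 0, 0, 0, 0]
R3 ← R3 + R1: [0, 0, 0, 0, 0, 0]
R4 ← R4 + R1: [0, 0, 0, 0, 0, 0]
R5 ← R5 − R1: [0, 0, 0, 0, 0, 0]
The echelon form has 1 nonzero rows, and every pivot lies in the first 5 columns, so rank(C) = rank([C|b]) = 1.
The system is consistent.
rank = 1 < 5 unknowns, so there are infinitely many solutions.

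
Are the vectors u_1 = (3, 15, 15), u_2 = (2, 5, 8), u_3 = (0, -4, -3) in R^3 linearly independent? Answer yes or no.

Form the matrix with these vectors as rows and row reduce.
R2 ← R2 − (2/3)·R1: [0, -5, -2]
R3 ← R3 − (4/5)·R2: [0, 0, -7/5]
3 nonzero rows, so the 3 vectors span a space of dimension 3.
Since 3 = 3, the vectors are linearly independent.

yes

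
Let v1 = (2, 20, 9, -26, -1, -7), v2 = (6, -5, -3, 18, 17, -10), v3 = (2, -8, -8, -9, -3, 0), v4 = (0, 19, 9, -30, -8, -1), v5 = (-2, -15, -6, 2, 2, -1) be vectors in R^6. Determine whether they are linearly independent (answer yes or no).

Form the matrix with these vectors as rows and row reduce.
R2 ← R2 − (3)·R1: [0, -65, -30, 96, 20, 11]
R3 ← R3 − R1: [0, -28, -17, 17, -2, 7]
R5 ← R5 + R1: [0, 5, 3, -24, 1, -8]
R3 ← R3 − (28/65)·R2: [0, 0, -53/13, -1583/65, -138/13, 147/65]
R4 ← R4 + (19/65)·R2: [0, 0, 3/13, -126/65, -28/13, 144/65]
R5 ← R5 + (1/13)·R2: [0, 0, 9/13, -216/13, 33/13, -93/13]
R4 ← R4 + (3/53)·R3: [0, 0, 0, -879/265, -146/53, 621/265]
R5 ← R5 + (9/53)·R3: [0, 0, 0, -5499/265, 39/53, -1794/265]
R5 ← R5 − (1833/293)·R4: [0, 0, 0, 0, 5265/293, -6279/293]
5 nonzero rows, so the 5 vectors span a space of dimension 5.
Since 5 = 5, the vectors are linearly independent.

yes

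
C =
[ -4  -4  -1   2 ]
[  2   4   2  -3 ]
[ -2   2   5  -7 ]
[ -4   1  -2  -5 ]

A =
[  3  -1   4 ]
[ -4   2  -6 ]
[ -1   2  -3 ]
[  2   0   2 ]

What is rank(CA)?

2

First compute CA:
[[  9,  -6,  15],
 [-18,  10, -28],
 [-33,  16, -49],
 [-24,   2, -26]]
Now row reduce the product.
R2 ← R2 + (2)·R1: [0, -2, 2]
R3 ← R3 + (11/3)·R1: [0, -6, 6]
R4 ← R4 + (8/3)·R1: [0, -14, 14]
R3 ← R3 − (3)·R2: [0, 0, 0]
R4 ← R4 − (7)·R2: [0, 0, 0]
2 nonzero rows, so rank(CA) = 2.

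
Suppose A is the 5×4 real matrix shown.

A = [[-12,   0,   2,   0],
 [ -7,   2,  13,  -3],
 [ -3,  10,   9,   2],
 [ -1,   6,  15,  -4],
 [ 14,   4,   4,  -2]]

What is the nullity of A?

0

Row reduce to echelon form.
R2 ← R2 − (7/12)·R1: [0, 2, 71/6, -3]
R3 ← R3 − (1/4)·R1: [0, 10, 17/2, 2]
R4 ← R4 − (1/12)·R1: [0, 6, 89/6, -4]
R5 ← R5 + (7/6)·R1: [0, 4, 19/3, -2]
R3 ← R3 − (5)·R2: [0, 0, -152/3, 17]
R4 ← R4 − (3)·R2: [0, 0, -62/3, 5]
R5 ← R5 − (2)·R2: [0, 0, -52/3, 4]
R4 ← R4 − (31/76)·R3: [0, 0, 0, -147/76]
R5 ← R5 − (13/38)·R3: [0, 0, 0, -69/38]
R5 ← R5 − (46/49)·R4: [0, 0, 0, 0]
4 nonzero rows, so rank(A) = 4.
A has 4 columns; by rank–nullity, nullity = 4 − 4 = 0.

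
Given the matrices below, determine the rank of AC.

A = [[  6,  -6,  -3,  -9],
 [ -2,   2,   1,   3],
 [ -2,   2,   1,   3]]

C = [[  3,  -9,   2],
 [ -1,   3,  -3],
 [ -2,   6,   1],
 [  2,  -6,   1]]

First compute AC:
[[ 12, -36,  18],
 [ -4,  12,  -6],
 [ -4,  12,  -6]]
Now row reduce the product.
R2 ← R2 + (1/3)·R1: [0, 0, 0]
R3 ← R3 + (1/3)·R1: [0, 0, 0]
1 nonzero row, so rank(AC) = 1.

1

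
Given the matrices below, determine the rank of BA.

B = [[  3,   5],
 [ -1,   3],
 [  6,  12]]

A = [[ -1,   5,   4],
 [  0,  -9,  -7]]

2

First compute BA:
[[ -3, -30, -23],
 [  1, -32, -25],
 [ -6, -78, -60]]
Now row reduce the product.
R2 ← R2 + (1/3)·R1: [0, -42, -98/3]
R3 ← R3 − (2)·R1: [0, -18, -14]
R3 ← R3 − (3/7)·R2: [0, 0, 0]
2 nonzero rows, so rank(BA) = 2.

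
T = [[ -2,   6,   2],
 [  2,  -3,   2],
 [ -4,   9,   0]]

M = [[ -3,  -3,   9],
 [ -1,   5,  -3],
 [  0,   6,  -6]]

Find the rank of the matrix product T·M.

2

First compute TM:
[[  0,  48, -48],
 [ -3,  -9,  15],
 [  3,  57, -63]]
Now row reduce the product.
Swap R1 ↔ R2
R3 ← R3 + R1: [0, 48, -48]
R3 ← R3 − R2: [0, 0, 0]
2 nonzero rows, so rank(TM) = 2.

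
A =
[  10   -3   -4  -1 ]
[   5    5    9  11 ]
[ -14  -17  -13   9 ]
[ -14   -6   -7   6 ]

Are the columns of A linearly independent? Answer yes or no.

yes

Row reduce A to echelon form.
R2 ← R2 − (1/2)·R1: [0, 13/2, 11, 23/2]
R3 ← R3 + (7/5)·R1: [0, -106/5, -93/5, 38/5]
R4 ← R4 + (7/5)·R1: [0, -51/5, -63/5, 23/5]
R3 ← R3 + (212/65)·R2: [0, 0, 1123/65, 2932/65]
R4 ← R4 + (102/65)·R2: [0, 0, 303/65, 1472/65]
R4 ← R4 − (303/1123)·R3: [0, 0, 0, 11764/1123]
4 pivots among 4 columns.
Every column is a pivot column, so the columns are linearly independent.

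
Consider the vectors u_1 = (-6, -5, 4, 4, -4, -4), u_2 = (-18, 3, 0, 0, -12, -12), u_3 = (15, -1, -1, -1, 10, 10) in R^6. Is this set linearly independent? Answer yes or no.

no

Form the matrix with these vectors as rows and row reduce.
R2 ← R2 − (3)·R1: [0, 18, -12, -12, 0, 0]
R3 ← R3 + (5/2)·R1: [0, -27/2, 9, 9, 0, 0]
R3 ← R3 + (3/4)·R2: [0, 0, 0, 0, 0, 0]
2 nonzero rows, so the 3 vectors span a space of dimension 2.
Since 2 < 3, the vectors are linearly dependent.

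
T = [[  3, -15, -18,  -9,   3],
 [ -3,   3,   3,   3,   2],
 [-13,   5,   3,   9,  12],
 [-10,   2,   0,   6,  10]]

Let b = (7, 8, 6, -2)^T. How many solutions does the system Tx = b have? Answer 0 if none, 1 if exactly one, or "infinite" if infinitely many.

Row reduce the augmented matrix [T | b].
R2 ← R2 + R1: [0, -12, -15, -6, 5, 15]
R3 ← R3 + (13/3)·R1: [0, -60, -75, -30, 25, 109/3]
R4 ← R4 + (10/3)·R1: [0, -48, -60, -24, 20, 64/3]
R3 ← R3 − (5)·R2: [0, 0, 0, 0, 0, -116/3]
R4 ← R4 − (4)·R2: [0, 0, 0, 0, 0, -116/3]
R4 ← R4 − R3: [0, 0, 0, 0, 0, 0]
The echelon form has 3 nonzero rows; the last pivot sits in the augmented column, so rank(T) = 2 but rank([T|b]) = 3.
Since the ranks differ, the system is inconsistent.
It has no solutions.

0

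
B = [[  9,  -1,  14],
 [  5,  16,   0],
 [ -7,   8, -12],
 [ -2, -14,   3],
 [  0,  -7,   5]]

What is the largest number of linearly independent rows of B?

3

Row reduce to echelon form.
R2 ← R2 − (5/9)·R1: [0, 149/9, -70/9]
R3 ← R3 + (7/9)·R1: [0, 65/9, -10/9]
R4 ← R4 + (2/9)·R1: [0, -128/9, 55/9]
R3 ← R3 − (65/149)·R2: [0, 0, 340/149]
R4 ← R4 + (128/149)·R2: [0, 0, -85/149]
R5 ← R5 + (63/149)·R2: [0, 0, 255/149]
R4 ← R4 + (1/4)·R3: [0, 0, 0]
R5 ← R5 − (3/4)·R3: [0, 0, 0]
Echelon form has 3 nonzero rows, so rank(B) = 3.
The rank gives the maximum number of linearly independent rows: 3.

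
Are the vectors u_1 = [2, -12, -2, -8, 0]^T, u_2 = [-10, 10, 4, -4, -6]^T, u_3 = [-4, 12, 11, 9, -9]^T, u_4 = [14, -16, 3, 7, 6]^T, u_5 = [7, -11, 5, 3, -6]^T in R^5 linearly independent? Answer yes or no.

Form the matrix with these vectors as rows and row reduce.
R2 ← R2 + (5)·R1: [0, -50, -6, -44, -6]
R3 ← R3 + (2)·R1: [0, -12, 7, -7, -9]
R4 ← R4 − (7)·R1: [0, 68, 17, 63, 6]
R5 ← R5 − (7/2)·R1: [0, 31, 12, 31, -6]
R3 ← R3 − (6/25)·R2: [0, 0, 211/25, 89/25, -189/25]
R4 ← R4 + (34/25)·R2: [0, 0, 221/25, 79/25, -54/25]
R5 ← R5 + (31/50)·R2: [0, 0, 207/25, 93/25, -243/25]
R4 ← R4 − (221/211)·R3: [0, 0, 0, -120/211, 1215/211]
R5 ← R5 − (207/211)·R3: [0, 0, 0, 48/211, -486/211]
R5 ← R5 + (2/5)·R4: [0, 0, 0, 0, 0]
4 nonzero rows, so the 5 vectors span a space of dimension 4.
Since 4 < 5, the vectors are linearly dependent.

no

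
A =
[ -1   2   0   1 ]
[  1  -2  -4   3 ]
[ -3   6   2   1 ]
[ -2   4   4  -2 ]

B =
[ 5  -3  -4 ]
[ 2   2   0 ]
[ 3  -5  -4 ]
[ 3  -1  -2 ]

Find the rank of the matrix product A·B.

2

First compute AB:
[[  2,   6,   2],
 [ -2,  10,   6],
 [  6,  10,   2],
 [  4,  -4,  -4]]
Now row reduce the product.
R2 ← R2 + R1: [0, 16, 8]
R3 ← R3 − (3)·R1: [0, -8, -4]
R4 ← R4 − (2)·R1: [0, -16, -8]
R3 ← R3 + (1/2)·R2: [0, 0, 0]
R4 ← R4 + R2: [0, 0, 0]
2 nonzero rows, so rank(AB) = 2.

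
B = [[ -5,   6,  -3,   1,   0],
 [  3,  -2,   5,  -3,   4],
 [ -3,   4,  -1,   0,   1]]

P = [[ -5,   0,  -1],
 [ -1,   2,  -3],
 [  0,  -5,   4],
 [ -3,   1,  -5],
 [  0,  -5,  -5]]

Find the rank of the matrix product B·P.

2

First compute BP:
[[ 16,  28, -30],
 [ -4, -52,  18],
 [ 11,   8, -18]]
Now row reduce the product.
R2 ← R2 + (1/4)·R1: [0, -45, 21/2]
R3 ← R3 − (11/16)·R1: [0, -45/4, 21/8]
R3 ← R3 − (1/4)·R2: [0, 0, 0]
2 nonzero rows, so rank(BP) = 2.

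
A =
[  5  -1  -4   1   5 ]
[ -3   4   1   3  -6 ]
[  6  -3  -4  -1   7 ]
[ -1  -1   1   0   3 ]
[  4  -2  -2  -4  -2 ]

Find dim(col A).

3

Row reduce to echelon form.
R2 ← R2 + (3/5)·R1: [0, 17/5, -7/5, 18/5, -3]
R3 ← R3 − (6/5)·R1: [0, -9/5, 4/5, -11/5, 1]
R4 ← R4 + (1/5)·R1: [0, -6/5, 1/5, 1/5, 4]
R5 ← R5 − (4/5)·R1: [0, -6/5, 6/5, -24/5, -6]
R3 ← R3 + (9/17)·R2: [0, 0, 1/17, -5/17, -10/17]
R4 ← R4 + (6/17)·R2: [0, 0, -5/17, 25/17, 50/17]
R5 ← R5 + (6/17)·R2: [0, 0, 12/17, -60/17, -120/17]
R4 ← R4 + (5)·R3: [0, 0, 0, 0, 0]
R5 ← R5 − (12)·R3: [0, 0, 0, 0, 0]
Echelon form has 3 nonzero rows, so rank(A) = 3.
The column space has dimension equal to the rank: 3.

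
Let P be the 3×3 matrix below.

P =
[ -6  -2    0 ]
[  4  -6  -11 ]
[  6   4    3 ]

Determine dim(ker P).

1

Row reduce to echelon form.
R2 ← R2 + (2/3)·R1: [0, -22/3, -11]
R3 ← R3 + R1: [0, 2, 3]
R3 ← R3 + (3/11)·R2: [0, 0, 0]
2 nonzero rows, so rank(P) = 2.
P has 3 columns; by rank–nullity, nullity = 3 − 2 = 1.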